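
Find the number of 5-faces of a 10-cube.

f_5(10-cube) = (10 choose 5) · 2^5 = 8064.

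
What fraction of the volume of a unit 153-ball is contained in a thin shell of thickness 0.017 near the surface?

1 - (1-0.017)^153 ≈ 0.927442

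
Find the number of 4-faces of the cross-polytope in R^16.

Each 4-face is the convex hull of 5 vertices, one chosen as ±e_i from each of 5 distinct axes: 2^5·C(16,5) = 139776.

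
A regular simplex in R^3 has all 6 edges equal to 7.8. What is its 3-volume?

Volume = (√2/12) · 7.8³ = 55.9265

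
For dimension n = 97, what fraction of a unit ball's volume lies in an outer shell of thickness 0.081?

1 - (1-0.081)^97 ≈ 0.999724 ≈ 99.9724%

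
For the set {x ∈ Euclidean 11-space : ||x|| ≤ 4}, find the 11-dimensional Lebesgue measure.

The n-ball volume is π^(n/2)·r^n/Γ(n/2+1). With n=11, r=4: V = 268435456·π^5/10395 ≈ 7.9025e+06.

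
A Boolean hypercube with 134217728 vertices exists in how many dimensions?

Since 2^n = 134217728, we have n = 27.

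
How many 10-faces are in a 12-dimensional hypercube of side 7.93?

f_10(12-cube) = (12 choose 10) · 2^2 = 264.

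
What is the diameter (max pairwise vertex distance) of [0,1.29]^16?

The space diagonal of an n-cube of side s is s√n. Here 1.29·√16 = 5.16.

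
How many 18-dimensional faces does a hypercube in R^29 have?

Number of 18-faces = C(29,18) · 2^(29-18) = 34597290 · 2048 = 70855249920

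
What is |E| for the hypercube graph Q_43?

The 43-cube has n·2^(n-1) = 43·2^42 = 43·4398046511104 = 189115999977472 edges.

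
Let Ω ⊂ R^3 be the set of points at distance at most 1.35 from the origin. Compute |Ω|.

V_3(1.35) = π^(3/2) · (1.35)^3 / Γ(3/2 + 1) ≈ 10.306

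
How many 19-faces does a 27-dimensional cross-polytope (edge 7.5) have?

Each 19-face is the convex hull of 20 vertices, one chosen as ±e_i from each of 20 distinct axes: 2^20·C(27,20) = 931166945280.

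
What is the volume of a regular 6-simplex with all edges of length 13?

V_6 = √(7) · 13^6 / (6! · 2^(6/2)) ≈ 2217.11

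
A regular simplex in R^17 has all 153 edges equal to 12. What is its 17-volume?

Volume = 12^17 · √(18/2^17) / 17! ≈ 73.0961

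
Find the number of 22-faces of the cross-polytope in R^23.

f_22(23-orthoplex) = 2^23 · (23 choose 23) = 8388608.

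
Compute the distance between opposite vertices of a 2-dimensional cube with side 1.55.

d = √(1.55² + 1.55² + ... + 1.55²) [2 terms] = √(2·1.55²) = 1.55√2 ≈ 2.19203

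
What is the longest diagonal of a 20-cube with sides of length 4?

||(4,4,...,4)|| = √(20)·4 ≈ 17.8885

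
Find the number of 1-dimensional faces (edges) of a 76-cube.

Each of the 2^76 = 75557863725914323419136 vertices has degree 76; total edges = 76·2^76/2 = 2871198821584744289927168.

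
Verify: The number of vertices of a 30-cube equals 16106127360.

False. The 30-cube has 2^30 = 1073741824 vertices.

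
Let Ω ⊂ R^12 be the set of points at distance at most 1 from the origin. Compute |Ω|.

The n-ball volume is π^(n/2)·r^n/Γ(n/2+1). With n=12, r=1: V = π^6/720 ≈ 1.33526.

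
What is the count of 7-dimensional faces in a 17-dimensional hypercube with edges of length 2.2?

Choose 7 of 17 axes to span the face (C(17,7) = 19448 ways), then fix each of the remaining 10 coordinates at one of its two extreme values (2^10 = 1024 ways): 19448·1024 = 19914752.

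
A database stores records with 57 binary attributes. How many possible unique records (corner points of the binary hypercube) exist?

Each vertex is a binary string of length 57, so there are 2^57 = 144115188075855872.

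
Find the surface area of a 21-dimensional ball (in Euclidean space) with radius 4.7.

S_21(4.7) = 2·π^(21/2)·(4.7)^20 / Γ(21/2) ≈ 8.10446e+12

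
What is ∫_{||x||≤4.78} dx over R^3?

Volume = π^{3/2}·(4.78)^3/Γ(5/2) ≈ 457.48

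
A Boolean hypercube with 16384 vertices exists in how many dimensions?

n = log_2(16384) = 14.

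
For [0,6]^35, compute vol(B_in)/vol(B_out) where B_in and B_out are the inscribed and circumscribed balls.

Volume scales as r^n, and r_in/r_out = 1/√35, giving (1/√35)^35 ≈ 9.52378e-28.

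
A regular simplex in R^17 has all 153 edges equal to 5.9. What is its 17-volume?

Volume = 5.9^17 · √(18/2^17) / 17! ≈ 0.00041908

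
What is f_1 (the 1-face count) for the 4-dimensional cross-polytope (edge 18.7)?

f_1(4-orthoplex) = 2^2 · (4 choose 2) = 24.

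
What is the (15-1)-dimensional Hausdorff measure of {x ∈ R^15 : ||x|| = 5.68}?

The surface area of an n-ball is 2π^(n/2) r^(n-1) / Γ(n/2). For n=15, r=5.68: 2.0816e+11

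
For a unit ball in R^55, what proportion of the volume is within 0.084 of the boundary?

1 - (1-0.084)^55 ≈ 0.991979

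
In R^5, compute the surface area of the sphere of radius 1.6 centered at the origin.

S_5(1.6) = 2·π^(5/2)·(1.6)^4 / Γ(5/2) ≈ 172.484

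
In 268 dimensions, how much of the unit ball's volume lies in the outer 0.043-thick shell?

1 - (1-0.043)^268 ≈ 0.999992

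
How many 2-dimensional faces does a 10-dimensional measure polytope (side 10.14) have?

An n-cube has C(n,k)·2^(n-k) k-faces. Here C(10,2)·2^8 = 45·256 = 11520.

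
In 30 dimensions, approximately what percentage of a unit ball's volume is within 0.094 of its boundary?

1 - (1-0.094)^30 ≈ 0.948258 ≈ 94.83%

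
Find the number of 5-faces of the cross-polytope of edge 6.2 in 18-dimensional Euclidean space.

Number of 5-faces = 2^(5+1) · C(18,5+1) = 64 · 18564 = 1188096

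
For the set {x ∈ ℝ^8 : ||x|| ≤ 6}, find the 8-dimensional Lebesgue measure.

The n-ball volume is π^(n/2)·r^n/Γ(n/2+1). With n=8, r=6: V = 69984·π^4 ≈ 6.81708e+06.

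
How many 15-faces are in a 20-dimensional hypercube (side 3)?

Choose 15 of 20 axes to span the face (C(20,15) = 15504 ways), then fix each of the remaining 5 coordinates at one of its two extreme values (2^5 = 32 ways): 15504·32 = 496128.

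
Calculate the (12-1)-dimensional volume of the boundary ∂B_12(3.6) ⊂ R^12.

S_12(3.6) = 2·π^(12/2)·(3.6)^11 / Γ(12/2) ≈ 2.10899e+07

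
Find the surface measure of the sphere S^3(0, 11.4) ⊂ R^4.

S_4(11.4) = 2·π^(4/2)·(11.4)^3 / Γ(4/2) ≈ 29244.5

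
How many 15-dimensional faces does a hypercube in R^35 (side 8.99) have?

Choose 15 of 35 axes to span the face (C(35,15) = 3247943160 ways), then fix each of the remaining 20 coordinates at one of its two extreme values (2^20 = 1048576 ways): 3247943160·1048576 = 3405715246940160.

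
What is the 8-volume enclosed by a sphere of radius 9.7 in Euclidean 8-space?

The n-ball volume is π^(n/2)·r^n/Γ(n/2+1). With n=8, r=9.7: V ≈ 3.18099e+08.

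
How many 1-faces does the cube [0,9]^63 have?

The 63-cube has n·2^(n-1) = 63·2^62 = 63·4611686018427387904 = 290536219160925437952 edges.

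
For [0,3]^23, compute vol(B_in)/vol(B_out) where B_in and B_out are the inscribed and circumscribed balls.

Volume scales as r^n, and r_in/r_out = 1/√23, giving (1/√23)^23 ≈ 2.18842e-16.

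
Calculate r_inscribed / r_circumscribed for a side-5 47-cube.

Ratio = (s/2)/(s√47/2) = 47^(-1/2) ≈ 0.145865.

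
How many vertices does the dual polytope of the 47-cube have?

The vertices are ±e_1, ..., ±e_47, so there are 2·47 = 94.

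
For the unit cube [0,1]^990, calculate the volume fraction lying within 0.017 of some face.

Shell fraction = 1 - (1-0.034)^990 ≈ 1 - 1.341e-15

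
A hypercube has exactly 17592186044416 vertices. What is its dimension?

n = log_2(17592186044416) = 44.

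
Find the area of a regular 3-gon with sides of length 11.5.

Area = (√3/4) · 11.5² = 57.2659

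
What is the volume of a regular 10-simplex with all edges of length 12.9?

Volume = 12.9^10 · √(11/2^10) / 10! ≈ 3644.86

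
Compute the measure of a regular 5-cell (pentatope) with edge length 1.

For a regular n-simplex with edge a, V = (a^n / n!)·√((n+1)/2^n). With a=1, n=4: V ≈ 0.0232924.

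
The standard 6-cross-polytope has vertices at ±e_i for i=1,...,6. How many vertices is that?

The vertices are ±e_1, ..., ±e_6, so there are 2·6 = 12.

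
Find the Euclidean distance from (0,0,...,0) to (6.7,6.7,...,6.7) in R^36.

Diagonal = √36 · 6.7 = 40.2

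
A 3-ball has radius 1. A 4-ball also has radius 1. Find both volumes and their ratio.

V_3(1) ≈ 4.18879. V_4(1) ≈ 4.9348. Ratio V_3/V_4 ≈ 0.8488.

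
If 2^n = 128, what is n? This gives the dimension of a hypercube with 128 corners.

n = log_2(128) = 7.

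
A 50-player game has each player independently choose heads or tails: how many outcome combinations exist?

The 50-cube has 2^50 = 1125899906842624 vertices.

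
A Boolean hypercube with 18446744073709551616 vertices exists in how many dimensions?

The n-cube has 2^n vertices, and 18446744073709551616 = 2^64, so n = 64.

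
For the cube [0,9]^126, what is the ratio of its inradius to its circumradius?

For an n-cube of any side s, the inradius is s/2 and the circumradius is s√n/2, so the ratio is 1/√126 ≈ 0.0890871.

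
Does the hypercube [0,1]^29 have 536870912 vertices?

True. The 29-cube has 2^29 = 536870912 vertices.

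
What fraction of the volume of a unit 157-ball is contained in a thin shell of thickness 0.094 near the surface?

V(inner)/V(outer) = ((1-0.094)/1)^157 ≈ 1.858e-07, so the shell fraction is 0.9999998142.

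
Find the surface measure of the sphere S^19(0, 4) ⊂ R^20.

S_20(4) = 2·π^(20/2)·(4)^19 / Γ(20/2) = 4294967296·π^10/2835 ≈ 1.41875e+11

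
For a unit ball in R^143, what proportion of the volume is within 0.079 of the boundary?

1 - (1-0.079)^143 ≈ 0.999992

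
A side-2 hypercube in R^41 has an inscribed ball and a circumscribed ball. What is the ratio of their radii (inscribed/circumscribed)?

r_in = 2/2 (half the side); r_out = 2√41/2 (half the diagonal). Ratio = 1/√41 ≈ 0.156174.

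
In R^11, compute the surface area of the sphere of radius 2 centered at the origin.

S_11(2) = 2·π^(11/2)·(2)^10 / Γ(11/2) = 65536·π^5/945 ≈ 21222.5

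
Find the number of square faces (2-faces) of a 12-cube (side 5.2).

An n-cube has C(n,k)·2^(n-k) k-faces. Here C(12,2)·2^10 = 66·1024 = 67584.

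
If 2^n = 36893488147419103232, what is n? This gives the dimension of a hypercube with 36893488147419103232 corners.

n = log_2(36893488147419103232) = 65.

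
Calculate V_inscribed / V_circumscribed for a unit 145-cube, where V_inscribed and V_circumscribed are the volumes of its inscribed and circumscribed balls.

The radii are 1/2 and 1√145/2, so the volume ratio is (1/√145)^145 = 145^{-145/2} ≈ 1.99903e-157.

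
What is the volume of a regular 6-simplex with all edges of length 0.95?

V = (0.95^6 / 6!) · √((6+1) / 2^6) ≈ 0.000337651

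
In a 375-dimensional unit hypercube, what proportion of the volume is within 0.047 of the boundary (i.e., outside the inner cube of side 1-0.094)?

1 - (1 - 2·0.047)^375 = 1 - 0.906^375 ≈ 1 - 8.377e-17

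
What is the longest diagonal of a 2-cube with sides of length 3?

d = √(3² + 3² + ... + 3²) [2 terms] = √(2·3²) = 3√2 ≈ 4.24264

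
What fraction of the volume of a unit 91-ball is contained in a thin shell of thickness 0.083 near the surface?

V(inner)/V(outer) = ((1-0.083)/1)^91 ≈ 0.0003764, so the shell fraction is 0.999624.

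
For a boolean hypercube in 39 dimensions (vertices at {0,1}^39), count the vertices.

The 39-cube has 2^39 = 549755813888 vertices.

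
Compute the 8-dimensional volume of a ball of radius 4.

V_8(4) = π^(8/2) · (4)^8 / Γ(8/2 + 1) = 8192·π^4/3 ≈ 265992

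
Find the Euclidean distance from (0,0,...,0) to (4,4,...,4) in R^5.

||(4,4,...,4)|| = √(5)·4 ≈ 8.94427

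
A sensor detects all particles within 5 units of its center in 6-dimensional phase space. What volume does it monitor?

Volume = π^{6/2}·(5)^6/Γ(4) = 15625·π^3/6 ≈ 80745.5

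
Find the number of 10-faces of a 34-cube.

Number of 10-faces = C(34,10) · 2^(34-10) = 131128140 · 16777216 = 2199965128458240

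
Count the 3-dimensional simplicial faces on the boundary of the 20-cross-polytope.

An n-cross-polytope has 2^(k+1)·C(n,k+1) k-faces. Here 2^4·C(20,4) = 16·4845 = 77520.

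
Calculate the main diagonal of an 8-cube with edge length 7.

d = √(7² + 7² + ... + 7²) [8 terms] = √(8·7²) = 7√8 ≈ 19.799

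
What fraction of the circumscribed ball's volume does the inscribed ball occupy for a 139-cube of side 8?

V_in/V_out = n^(-n/2) = 139^(-139/2) ≈ 1.1494e-149.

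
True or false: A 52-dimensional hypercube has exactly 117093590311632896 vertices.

False. The 52-cube has 2^52 = 4503599627370496 vertices.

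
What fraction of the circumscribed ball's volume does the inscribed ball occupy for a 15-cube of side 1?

V_in / V_out = (r_in/r_out)^15 = (1/√15)^15 = 15^(-15/2) ≈ 1.51118e-09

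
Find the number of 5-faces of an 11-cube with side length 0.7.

Choose 5 of 11 axes to span the face (C(11,5) = 462 ways), then fix each of the remaining 6 coordinates at one of its two extreme values (2^6 = 64 ways): 462·64 = 29568.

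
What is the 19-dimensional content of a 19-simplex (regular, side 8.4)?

V = (8.4^19 / 19!) · √((19+1) / 2^19) ≈ 0.0184902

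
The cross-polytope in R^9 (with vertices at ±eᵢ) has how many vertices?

An n-cross-polytope has 2n vertices; here n = 9, giving 18.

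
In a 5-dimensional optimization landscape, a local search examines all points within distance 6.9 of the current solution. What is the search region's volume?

The n-ball volume is π^(n/2)·r^n/Γ(n/2+1). With n=5, r=6.9: V ≈ 82327.3.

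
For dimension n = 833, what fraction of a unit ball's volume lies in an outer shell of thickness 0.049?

1 - (1-0.049)^833 ≈ 1 - 6.674e-19 ≈ 100.000000%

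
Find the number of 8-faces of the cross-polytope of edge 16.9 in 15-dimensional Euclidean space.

An n-cross-polytope has 2^(k+1)·C(n,k+1) k-faces. Here 2^9·C(15,9) = 512·5005 = 2562560.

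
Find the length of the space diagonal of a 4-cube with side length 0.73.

d = √(0.73² + 0.73² + ... + 0.73²) [4 terms] = √(4·0.73²) = 0.73√4 = 1.46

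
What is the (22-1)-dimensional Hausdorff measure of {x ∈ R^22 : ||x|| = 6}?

The surface area of an n-ball is 2π^(n/2) r^(n-1) / Γ(n/2). For n=22, r=6: 2115832430592·π^11/175 ≈ 3.55707e+15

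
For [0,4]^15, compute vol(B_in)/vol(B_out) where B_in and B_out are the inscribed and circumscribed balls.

The radii are 4/2 and 4√15/2, so the volume ratio is (1/√15)^15 = 15^{-15/2} ≈ 1.51118e-09.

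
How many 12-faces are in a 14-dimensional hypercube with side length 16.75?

Choose 12 of 14 axes to span the face (C(14,12) = 91 ways), then fix each of the remaining 2 coordinates at one of its two extreme values (2^2 = 4 ways): 91·4 = 364.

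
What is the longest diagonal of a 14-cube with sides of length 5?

d = √(5² + 5² + ... + 5²) [14 terms] = √(14·5²) = 5√14 ≈ 18.7083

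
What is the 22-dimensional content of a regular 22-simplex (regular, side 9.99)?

Volume = 9.99^22 · √(23/2^22) / 22! ≈ 0.0203802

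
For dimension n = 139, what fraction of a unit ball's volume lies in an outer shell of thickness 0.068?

1 - (1-0.068)^139 ≈ 0.999944 ≈ 99.9944%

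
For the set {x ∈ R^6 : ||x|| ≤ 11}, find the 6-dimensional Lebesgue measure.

Volume = π^{6/2}·(11)^6/Γ(4) = 1771561·π^3/6 ≈ 9.15492e+06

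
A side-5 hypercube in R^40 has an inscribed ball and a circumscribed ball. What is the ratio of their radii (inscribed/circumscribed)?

r_in = 5/2 (half the side); r_out = 5√40/2 (half the diagonal). Ratio = 1/√40 ≈ 0.158114.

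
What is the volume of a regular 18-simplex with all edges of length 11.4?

For a regular n-simplex with edge a, V = (a^n / n!)·√((n+1)/2^n). With a=11.4, n=18: V ≈ 14.0622.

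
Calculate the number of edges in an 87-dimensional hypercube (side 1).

The 87-cube has n·2^(n-1) = 87·2^86 = 87·77371252455336267181195264 = 6731298963614255244763987968 edges.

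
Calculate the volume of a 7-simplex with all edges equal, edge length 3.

V = (3^7 / 7!) · √((7+1) / 2^7) ≈ 0.108482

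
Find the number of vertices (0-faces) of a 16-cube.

Number of 0-faces = C(16,0) · 2^(16-0) = 1 · 65536 = 65536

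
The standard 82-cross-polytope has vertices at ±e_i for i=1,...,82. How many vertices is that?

Number of vertices = 2n = 164.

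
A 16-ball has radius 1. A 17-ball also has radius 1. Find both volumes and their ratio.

V_16(1.0) ≈ 0.235331. V_17(1.0) ≈ 0.140981. Ratio V_16/V_17 ≈ 1.669.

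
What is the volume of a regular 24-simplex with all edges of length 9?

V = (9^24 / 24!) · √((24+1) / 2^24) ≈ 0.000156937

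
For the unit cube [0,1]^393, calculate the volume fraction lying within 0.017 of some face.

Shell fraction = 1 - (1-0.034)^393 ≈ 0.9999987526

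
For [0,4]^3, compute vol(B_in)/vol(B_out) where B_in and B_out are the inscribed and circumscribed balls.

V_in/V_out = n^(-n/2) = 3^(-3/2) ≈ 0.19245.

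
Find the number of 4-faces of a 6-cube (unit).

Choose 4 of 6 axes to span the face (C(6,4) = 15 ways), then fix each of the remaining 2 coordinates at one of its two extreme values (2^2 = 4 ways): 15·4 = 60.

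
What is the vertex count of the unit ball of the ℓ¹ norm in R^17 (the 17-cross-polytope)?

An n-cross-polytope has 2n vertices; here n = 17, giving 34.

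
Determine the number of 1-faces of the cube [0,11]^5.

Choose 1 of 5 axes to span the face (C(5,1) = 5 ways), then fix each of the remaining 4 coordinates at one of its two extreme values (2^4 = 16 ways): 5·16 = 80.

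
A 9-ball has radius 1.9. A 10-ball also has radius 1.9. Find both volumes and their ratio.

V_9(1.9) ≈ 1064.39. V_10(1.9) ≈ 1563.52. Ratio V_9/V_10 ≈ 0.6808.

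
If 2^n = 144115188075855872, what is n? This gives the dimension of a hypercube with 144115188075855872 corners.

Since 2^n = 144115188075855872, we have n = 57.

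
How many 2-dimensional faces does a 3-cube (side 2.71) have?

Number of 2-faces = C(3,2) · 2^(3-2) = 3 · 2 = 6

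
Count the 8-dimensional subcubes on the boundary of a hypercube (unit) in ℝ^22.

Choose 8 of 22 axes to span the face (C(22,8) = 319770 ways), then fix each of the remaining 14 coordinates at one of its two extreme values (2^14 = 16384 ways): 319770·16384 = 5239111680.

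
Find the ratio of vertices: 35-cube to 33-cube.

The 35-cube has 2^35 = 34359738368 vertices. The 33-cube has 2^33 = 8589934592 vertices. Ratio: 34359738368/8589934592 = 4.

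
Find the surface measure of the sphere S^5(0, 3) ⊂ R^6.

|∂B_6(3)| = 243·π^3 ≈ 7534.53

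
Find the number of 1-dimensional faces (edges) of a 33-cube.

Each of the 2^33 = 8589934592 vertices has degree 33; total edges = 33·2^33/2 = 141733920768.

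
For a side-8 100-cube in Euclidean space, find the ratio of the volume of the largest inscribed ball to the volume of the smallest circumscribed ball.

V_in / V_out = (r_in/r_out)^100 = (1/√100)^100 = 100^(-100/2) ≈ 1e-100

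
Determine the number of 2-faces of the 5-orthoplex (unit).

f_2(5-orthoplex) = 2^3 · (5 choose 3) = 80.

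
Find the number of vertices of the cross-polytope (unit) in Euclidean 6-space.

An n-cross-polytope has 2^(k+1)·C(n,k+1) k-faces. Here 2^1·C(6,1) = 2·6 = 12.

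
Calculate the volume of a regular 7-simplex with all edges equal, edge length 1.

Volume = 1^7 · √(8/2^7) / 7! ≈ 4.96032e-05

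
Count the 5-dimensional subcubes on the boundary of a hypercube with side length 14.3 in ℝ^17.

An n-cube has C(n,k)·2^(n-k) k-faces. Here C(17,5)·2^12 = 6188·4096 = 25346048.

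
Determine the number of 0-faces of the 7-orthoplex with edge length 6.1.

Each 0-face is the convex hull of 1 vertex, one chosen as ±e_i from each of 1 distinct axis: 2^1·C(7,1) = 14.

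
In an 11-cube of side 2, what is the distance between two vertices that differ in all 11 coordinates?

||(2,2,...,2)|| = √(11)·2 ≈ 6.63325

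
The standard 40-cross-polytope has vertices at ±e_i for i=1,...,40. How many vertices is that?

Number of vertices = 2n = 80.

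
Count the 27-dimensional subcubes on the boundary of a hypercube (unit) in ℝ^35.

f_27(35-cube) = (35 choose 27) · 2^8 = 6025169920.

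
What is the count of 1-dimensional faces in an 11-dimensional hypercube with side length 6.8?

f_1(11-cube) = (11 choose 1) · 2^10 = 11264.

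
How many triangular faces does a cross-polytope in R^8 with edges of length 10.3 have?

An n-cross-polytope has 2^(k+1)·C(n,k+1) k-faces. Here 2^3·C(8,3) = 8·56 = 448.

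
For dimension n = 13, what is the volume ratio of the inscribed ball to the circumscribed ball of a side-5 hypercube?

Volume scales as r^n, and r_in/r_out = 1/√13, giving (1/√13)^13 ≈ 5.74603e-08.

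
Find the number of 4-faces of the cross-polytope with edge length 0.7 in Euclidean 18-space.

Number of 4-faces = 2^(4+1) · C(18,4+1) = 32 · 8568 = 274176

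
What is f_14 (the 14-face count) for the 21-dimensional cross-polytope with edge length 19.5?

An n-cross-polytope has 2^(k+1)·C(n,k+1) k-faces. Here 2^15·C(21,15) = 32768·54264 = 1778122752.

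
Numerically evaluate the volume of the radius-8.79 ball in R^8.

Volume = π^{8/2}·(8.79)^8/Γ(5) ≈ 1.44644e+08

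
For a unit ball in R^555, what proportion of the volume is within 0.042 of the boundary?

V(inner)/V(outer) = ((1-0.042)/1)^555 ≈ 4.548e-11, so the shell fraction is 1 - 4.548e-11.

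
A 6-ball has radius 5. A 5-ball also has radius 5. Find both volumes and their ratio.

V_6(5) ≈ 80745.5. V_5(5) ≈ 16449.3. Ratio V_6/V_5 ≈ 4.909.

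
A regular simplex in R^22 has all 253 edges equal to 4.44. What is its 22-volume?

V_22 = √(23) · 4.44^22 / (22! · 2^(22/2)) ≈ 3.64077e-10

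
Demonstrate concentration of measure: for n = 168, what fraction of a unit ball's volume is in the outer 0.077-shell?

1 - (1-0.077)^168 ≈ 0.9999985748 ≈ 99.999857%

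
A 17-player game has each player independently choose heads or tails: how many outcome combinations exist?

An n-cube has 2^n vertices; for n = 17 that is 2^17 = 131072.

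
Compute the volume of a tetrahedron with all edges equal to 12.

Volume = (√2/12) · 12³ = 203.647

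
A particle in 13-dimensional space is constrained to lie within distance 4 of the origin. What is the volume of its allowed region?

Volume = π^{13/2}·(4)^13/Γ(15/2) = 8589934592·π^6/135135 ≈ 6.11113e+07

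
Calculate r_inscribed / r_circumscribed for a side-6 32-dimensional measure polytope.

r_in = 6/2 (half the side); r_out = 6√32/2 (half the diagonal). Ratio = 1/√32 ≈ 0.176777.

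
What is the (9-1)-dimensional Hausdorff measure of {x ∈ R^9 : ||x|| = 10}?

The surface area of an n-ball is 2π^(n/2) r^(n-1) / Γ(n/2). For n=9, r=10: 640000000·π^4/21 ≈ 2.96866e+09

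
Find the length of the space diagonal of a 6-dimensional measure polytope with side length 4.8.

The space diagonal of an n-cube of side s is s√n. Here 4.8·√6 ≈ 11.7576.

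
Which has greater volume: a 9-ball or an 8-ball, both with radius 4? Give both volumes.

V_9(4) ≈ 864684. V_8(4) ≈ 265992. The 9-ball is larger.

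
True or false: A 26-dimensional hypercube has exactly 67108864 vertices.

True. The 26-cube has 2^26 = 67108864 vertices.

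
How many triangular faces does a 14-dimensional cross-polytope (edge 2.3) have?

f_2(14-orthoplex) = 2^3 · (14 choose 3) = 2912.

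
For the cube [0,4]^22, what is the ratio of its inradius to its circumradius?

For an n-cube of any side s, the inradius is s/2 and the circumradius is s√n/2, so the ratio is 1/√22 ≈ 0.213201.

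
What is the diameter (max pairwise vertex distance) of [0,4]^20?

d = √(4² + 4² + ... + 4²) [20 terms] = √(20·4²) = 4√20 ≈ 17.8885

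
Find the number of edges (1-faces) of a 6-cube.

Number of 1-faces = C(6,1) · 2^(6-1) = 6 · 32 = 192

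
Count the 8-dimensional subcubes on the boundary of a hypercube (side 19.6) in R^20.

Number of 8-faces = C(20,8) · 2^(20-8) = 125970 · 4096 = 515973120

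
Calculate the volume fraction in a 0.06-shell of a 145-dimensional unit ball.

Shell fraction = 1 - (1-0.06)^145 ≈ 0.999873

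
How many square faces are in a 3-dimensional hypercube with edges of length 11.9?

An n-cube has C(n,k)·2^(n-k) k-faces. Here C(3,2)·2^1 = 3·2 = 6.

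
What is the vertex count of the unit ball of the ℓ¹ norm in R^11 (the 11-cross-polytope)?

Number of vertices = 2n = 22.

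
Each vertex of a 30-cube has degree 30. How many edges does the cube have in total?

Number of 1-faces = C(30,1)·2^(30-1) = 30·536870912 = 16106127360.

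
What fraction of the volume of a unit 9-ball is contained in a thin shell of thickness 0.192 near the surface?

Shell fraction = 1 - (1-0.192)^9 ≈ 0.853208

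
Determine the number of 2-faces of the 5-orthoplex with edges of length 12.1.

Number of 2-faces = 2^(2+1) · C(5,2+1) = 8 · 10 = 80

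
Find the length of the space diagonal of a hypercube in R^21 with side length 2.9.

Diagonal = √21 · 2.9 ≈ 13.2895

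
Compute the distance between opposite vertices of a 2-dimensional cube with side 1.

||(1,1,...,1)|| = √(2)·1 ≈ 1.41421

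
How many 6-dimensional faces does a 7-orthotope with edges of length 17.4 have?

f_6(7-cube) = (7 choose 6) · 2^1 = 14.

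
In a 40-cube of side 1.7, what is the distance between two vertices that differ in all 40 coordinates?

d = √(1.7² + 1.7² + ... + 1.7²) [40 terms] = √(40·1.7²) = 1.7√40 ≈ 10.7517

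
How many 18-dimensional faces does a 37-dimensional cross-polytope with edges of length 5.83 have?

Each 18-face is the convex hull of 19 vertices, one chosen as ±e_i from each of 19 distinct axes: 2^19·C(37,19) = 9265548833587200.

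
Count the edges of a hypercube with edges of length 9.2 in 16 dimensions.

The 16-cube has n·2^(n-1) = 16·2^15 = 16·32768 = 524288 edges.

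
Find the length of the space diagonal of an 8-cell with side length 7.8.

||(7.8,7.8,...,7.8)|| = √(4)·7.8 = 15.6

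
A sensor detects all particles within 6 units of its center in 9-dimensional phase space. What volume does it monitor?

The n-ball volume is π^(n/2)·r^n/Γ(n/2+1). With n=9, r=6: V = 11943936·π^4/35 ≈ 3.32414e+07.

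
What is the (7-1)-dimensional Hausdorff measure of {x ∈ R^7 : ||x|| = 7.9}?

|∂B_7(7.9)| ≈ 8.03972e+06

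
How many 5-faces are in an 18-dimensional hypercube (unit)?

Choose 5 of 18 axes to span the face (C(18,5) = 8568 ways), then fix each of the remaining 13 coordinates at one of its two extreme values (2^13 = 8192 ways): 8568·8192 = 70189056.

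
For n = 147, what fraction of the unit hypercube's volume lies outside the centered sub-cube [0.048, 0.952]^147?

1 - (1 - 2·0.048)^147 = 1 - 0.904^147 ≈ 0.9999996396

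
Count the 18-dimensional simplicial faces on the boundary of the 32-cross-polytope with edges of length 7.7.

An n-cross-polytope has 2^(k+1)·C(n,k+1) k-faces. Here 2^19·C(32,19) = 524288·347373600 = 182123809996800.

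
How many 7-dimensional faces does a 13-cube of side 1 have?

An n-cube has C(n,k)·2^(n-k) k-faces. Here C(13,7)·2^6 = 1716·64 = 109824.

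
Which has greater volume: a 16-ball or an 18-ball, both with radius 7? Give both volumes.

V_16(7) ≈ 7.82073e+12. V_18(7) ≈ 1.33767e+14. The 18-ball is larger.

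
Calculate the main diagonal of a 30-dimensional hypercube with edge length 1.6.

Diagonal = √30 · 1.6 ≈ 8.76356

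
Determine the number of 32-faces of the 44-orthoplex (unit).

An n-cross-polytope has 2^(k+1)·C(n,k+1) k-faces. Here 2^33·C(44,33) = 8589934592·7669339132 = 65879121507746054144.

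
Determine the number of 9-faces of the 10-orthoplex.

An n-cross-polytope has 2^(k+1)·C(n,k+1) k-faces. Here 2^10·C(10,10) = 1024·1 = 1024.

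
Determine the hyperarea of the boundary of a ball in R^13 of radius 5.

S = n·V_n(r)/r = 13·V_13(5)/5 (volume-to-surface relation), giving 6250000000·π^6/2079 ≈ 2.89018e+09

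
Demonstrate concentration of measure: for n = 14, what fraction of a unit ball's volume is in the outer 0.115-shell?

1 - (1-0.115)^14 ≈ 0.819197 ≈ 81.92%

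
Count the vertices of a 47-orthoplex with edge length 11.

The vertices are ±e_1, ..., ±e_47, so there are 2·47 = 94.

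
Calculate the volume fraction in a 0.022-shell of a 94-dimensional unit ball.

Shell fraction = 1 - (1-0.022)^94 ≈ 0.876447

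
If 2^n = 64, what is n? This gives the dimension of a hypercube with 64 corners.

The n-cube has 2^n vertices, and 64 = 2^6, so n = 6.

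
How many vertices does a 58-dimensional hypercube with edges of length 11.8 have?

The 58-cube has 2^58 = 288230376151711744 vertices.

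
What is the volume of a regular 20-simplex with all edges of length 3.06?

V_20 = √(21) · 3.06^20 / (20! · 2^(20/2)) ≈ 9.53045e-12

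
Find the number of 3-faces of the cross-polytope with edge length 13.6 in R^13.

An n-cross-polytope has 2^(k+1)·C(n,k+1) k-faces. Here 2^4·C(13,4) = 16·715 = 11440.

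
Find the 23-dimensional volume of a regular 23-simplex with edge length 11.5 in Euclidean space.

Volume = 11.5^23 · √(24/2^23) / 23! ≈ 0.162861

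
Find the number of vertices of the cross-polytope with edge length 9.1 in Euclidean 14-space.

An n-cross-polytope has 2^(k+1)·C(n,k+1) k-faces. Here 2^1·C(14,1) = 2·14 = 28.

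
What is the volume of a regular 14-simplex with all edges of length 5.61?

Volume = 5.61^14 · √(15/2^14) / 14! ≈ 0.0106147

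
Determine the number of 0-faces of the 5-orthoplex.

An n-cross-polytope has 2^(k+1)·C(n,k+1) k-faces. Here 2^1·C(5,1) = 2·5 = 10.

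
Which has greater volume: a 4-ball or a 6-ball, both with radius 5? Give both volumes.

V_4(5) ≈ 3084.25. V_6(5) ≈ 80745.5. The 6-ball is larger.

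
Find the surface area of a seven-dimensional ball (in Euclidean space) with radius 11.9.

S = n·V_n(r)/r = 7·V_7(11.9)/11.9 (volume-to-surface relation), giving 9.39204e+07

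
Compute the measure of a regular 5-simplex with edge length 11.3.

Volume = 11.3^5 · √(6/2^5) / 5! ≈ 664.832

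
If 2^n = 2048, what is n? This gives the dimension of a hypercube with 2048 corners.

The n-cube has 2^n vertices, and 2048 = 2^11, so n = 11.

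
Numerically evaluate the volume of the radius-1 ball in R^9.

V_9(1) = π^(9/2) · (1)^9 / Γ(9/2 + 1) = 32·π^4/945 ≈ 3.29851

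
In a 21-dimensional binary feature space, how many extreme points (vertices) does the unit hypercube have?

The 21-cube has 2^21 = 2097152 vertices.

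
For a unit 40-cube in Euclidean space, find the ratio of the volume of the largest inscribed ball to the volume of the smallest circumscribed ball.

V_in/V_out = n^(-n/2) = 40^(-40/2) ≈ 9.09495e-33.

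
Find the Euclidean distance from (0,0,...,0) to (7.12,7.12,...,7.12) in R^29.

d = √(7.12² + 7.12² + ... + 7.12²) [29 terms] = √(29·7.12²) = 7.12√29 ≈ 38.3424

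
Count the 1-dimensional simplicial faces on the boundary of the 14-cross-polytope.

Number of 1-faces = 2^(1+1) · C(14,1+1) = 4 · 91 = 364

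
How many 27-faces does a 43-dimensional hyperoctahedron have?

Each 27-face is the convex hull of 28 vertices, one chosen as ±e_i from each of 28 distinct axes: 2^28·C(43,28) = 40676737799082213376.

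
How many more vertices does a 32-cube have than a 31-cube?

The 32-cube has 2^32 = 4294967296 vertices. The 31-cube has 2^31 = 2147483648 vertices. Difference: 4294967296 - 2147483648 = 2147483648.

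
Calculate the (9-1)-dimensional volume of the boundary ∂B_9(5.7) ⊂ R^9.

S = n·V_n(r)/r = 9·V_9(5.7)/5.7 (volume-to-surface relation), giving 3.30795e+07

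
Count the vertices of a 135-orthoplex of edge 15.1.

The vertices are ±e_1, ..., ±e_135, so there are 2·135 = 270.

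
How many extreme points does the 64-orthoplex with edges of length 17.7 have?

The vertices are ±e_1, ..., ±e_64, so there are 2·64 = 128.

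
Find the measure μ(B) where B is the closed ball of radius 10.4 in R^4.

V_4(10.4) = π^(4/2) · (10.4)^4 / Γ(4/2 + 1) ≈ 57730.2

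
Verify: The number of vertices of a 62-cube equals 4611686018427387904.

True. The 62-cube has 2^62 = 4611686018427387904 vertices.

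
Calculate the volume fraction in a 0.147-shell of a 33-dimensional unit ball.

V(inner)/V(outer) = ((1-0.147)/1)^33 ≈ 0.005264, so the shell fraction is 0.994736.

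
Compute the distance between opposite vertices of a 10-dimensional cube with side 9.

Diagonal = √10 · 9 ≈ 28.4605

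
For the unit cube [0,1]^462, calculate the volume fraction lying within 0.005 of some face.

Shell fraction = 1 - (1-0.01)^462 ≈ 0.990374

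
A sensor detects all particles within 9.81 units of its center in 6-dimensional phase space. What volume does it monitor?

Volume = π^{6/2}·(9.81)^6/Γ(4) ≈ 4.60588e+06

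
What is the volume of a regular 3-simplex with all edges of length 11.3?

Volume = (√2/12) · 11.3³ = 170.047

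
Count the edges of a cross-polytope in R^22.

Number of 1-faces = 2^(1+1) · C(22,1+1) = 4 · 231 = 924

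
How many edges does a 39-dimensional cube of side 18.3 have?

Each of the 2^39 = 549755813888 vertices has degree 39; total edges = 39·2^39/2 = 10720238370816.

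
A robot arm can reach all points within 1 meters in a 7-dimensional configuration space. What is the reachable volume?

The n-ball volume is π^(n/2)·r^n/Γ(n/2+1). With n=7, r=1: V = 16·π^3/105 ≈ 4.72477.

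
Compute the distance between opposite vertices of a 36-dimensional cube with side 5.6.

||(5.6,5.6,...,5.6)|| = √(36)·5.6 = 33.6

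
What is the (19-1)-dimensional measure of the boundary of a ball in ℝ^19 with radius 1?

S = n·V_n(r)/r = 19·V_19(1)/1 (volume-to-surface relation), giving 1024·π^9/34459425 ≈ 0.88581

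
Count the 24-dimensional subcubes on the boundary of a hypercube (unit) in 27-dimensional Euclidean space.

f_24(27-cube) = (27 choose 24) · 2^3 = 23400.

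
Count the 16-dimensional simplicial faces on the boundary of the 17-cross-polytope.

Number of 16-faces = 2^(16+1) · C(17,16+1) = 131072 · 1 = 131072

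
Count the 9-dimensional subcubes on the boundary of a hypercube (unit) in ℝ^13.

Number of 9-faces = C(13,9) · 2^(13-9) = 715 · 16 = 11440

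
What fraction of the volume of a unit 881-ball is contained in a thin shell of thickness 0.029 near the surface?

1 - (1-0.029)^881 ≈ 1 - 5.497e-12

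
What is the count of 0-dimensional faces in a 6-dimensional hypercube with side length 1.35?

Number of 0-faces = C(6,0) · 2^(6-0) = 1 · 64 = 64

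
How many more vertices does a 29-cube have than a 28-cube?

The 29-cube has 2^29 = 536870912 vertices. The 28-cube has 2^28 = 268435456 vertices. Difference: 536870912 - 268435456 = 268435456.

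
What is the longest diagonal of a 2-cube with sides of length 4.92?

d = √(4.92² + 4.92² + ... + 4.92²) [2 terms] = √(2·4.92²) = 4.92√2 ≈ 6.95793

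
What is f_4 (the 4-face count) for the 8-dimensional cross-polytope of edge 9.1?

Each 4-face is the convex hull of 5 vertices, one chosen as ±e_i from each of 5 distinct axes: 2^5·C(8,5) = 1792.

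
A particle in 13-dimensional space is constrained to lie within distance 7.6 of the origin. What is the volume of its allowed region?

The n-ball volume is π^(n/2)·r^n/Γ(n/2+1). With n=13, r=7.6: V ≈ 2.56991e+11.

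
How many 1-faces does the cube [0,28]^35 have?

The 35-cube has n·2^(n-1) = 35·2^34 = 35·17179869184 = 601295421440 edges.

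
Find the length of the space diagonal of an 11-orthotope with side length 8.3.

||(8.3,8.3,...,8.3)|| = √(11)·8.3 ≈ 27.528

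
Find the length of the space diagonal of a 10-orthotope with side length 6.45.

d = √(6.45² + 6.45² + ... + 6.45²) [10 terms] = √(10·6.45²) = 6.45√10 ≈ 20.3967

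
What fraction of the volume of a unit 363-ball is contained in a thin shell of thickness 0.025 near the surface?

Shell fraction = 1 - (1-0.025)^363 ≈ 0.999898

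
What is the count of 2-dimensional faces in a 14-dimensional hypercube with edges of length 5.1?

Number of 2-faces = C(14,2) · 2^(14-2) = 91 · 4096 = 372736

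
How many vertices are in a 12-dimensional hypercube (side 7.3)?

Choose 0 of 12 axes to span the face (C(12,0) = 1 way), then fix each of the remaining 12 coordinates at one of its two extreme values (2^12 = 4096 ways): 1·4096 = 4096.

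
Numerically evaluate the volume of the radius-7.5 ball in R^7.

Volume = π^{7/2}·(7.5)^7/Γ(9/2) = 11390625·π^3/56 ≈ 6.3068e+06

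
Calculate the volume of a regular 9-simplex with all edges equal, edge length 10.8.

For a regular n-simplex with edge a, V = (a^n / n!)·√((n+1)/2^n). With a=10.8, n=9: V ≈ 769.867.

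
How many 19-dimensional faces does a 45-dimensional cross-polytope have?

An n-cross-polytope has 2^(k+1)·C(n,k+1) k-faces. Here 2^20·C(45,20) = 1048576·3169870830126 = 3323850475570200576.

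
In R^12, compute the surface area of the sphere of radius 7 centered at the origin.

The surface area of an n-ball is 2π^(n/2) r^(n-1) / Γ(n/2). For n=12, r=7: 1977326743·π^6/60 ≈ 3.1683e+10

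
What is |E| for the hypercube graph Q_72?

The 72-cube has n·2^(n-1) = 72·2^71 = 72·2361183241434822606848 = 170005193383307227693056 edges.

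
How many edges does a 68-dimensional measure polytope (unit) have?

An n-cube has n·2^(n-1) edges. With n = 68: 68·147573952589676412928 = 10035028776097996079104.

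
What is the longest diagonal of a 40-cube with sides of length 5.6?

The space diagonal of an n-cube of side s is s√n. Here 5.6·√40 ≈ 35.4175.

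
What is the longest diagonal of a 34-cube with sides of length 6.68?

d = √(6.68² + 6.68² + ... + 6.68²) [34 terms] = √(34·6.68²) = 6.68√34 ≈ 38.9508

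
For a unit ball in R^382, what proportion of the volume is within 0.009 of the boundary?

V(inner)/V(outer) = ((1-0.009)/1)^382 ≈ 0.03163, so the shell fraction is 0.968367.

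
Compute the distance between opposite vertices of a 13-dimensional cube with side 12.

d = √(12² + 12² + ... + 12²) [13 terms] = √(13·12²) = 12√13 ≈ 43.2666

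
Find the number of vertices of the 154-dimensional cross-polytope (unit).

Number of vertices = 2n = 308.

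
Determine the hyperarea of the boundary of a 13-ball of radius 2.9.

|∂B_13(2.9)| ≈ 4.18852e+06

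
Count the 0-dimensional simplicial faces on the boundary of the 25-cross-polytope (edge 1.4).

f_0(25-orthoplex) = 2^1 · (25 choose 1) = 50.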